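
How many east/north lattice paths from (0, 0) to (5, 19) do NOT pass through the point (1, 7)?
Number of paths = 27944

Total paths from (0, 0) to (5, 19): C(24, 5) = 42504. Paths through (1, 7): (paths (0, 0) → (1, 7)) × (paths (1, 7) → (5, 19)) = C(8, 1) · C(16, 4) = 8 · 1820 = 14560. Avoidance count = 42504 − 14560 = 27944.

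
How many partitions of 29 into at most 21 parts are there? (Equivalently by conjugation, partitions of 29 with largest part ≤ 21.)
p(29, parts ≤ 21) = 4520

Use the recurrence p(n, m) = p(n, m−1) + p(n−m, m): either the largest part is < m (count p(n, m−1)) or the largest part is exactly m (remove one copy of m, count p(n−m, m)). With p(0, ·) = 1 this gives p(29, parts ≤ 21) = 4520. (By conjugating Young diagrams, this also counts partitions of 29 into at most 21 parts.)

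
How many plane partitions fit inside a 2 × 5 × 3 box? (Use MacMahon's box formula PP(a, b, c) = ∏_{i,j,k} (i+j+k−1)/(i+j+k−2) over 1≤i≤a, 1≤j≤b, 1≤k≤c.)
PP(2, 5, 3) = 1176

Evaluate the triple product over i = 1..2, j = 1..5, k = 1..3. The factors are (2/1) · (3/2) · (4/3) · (3/2) · (4/3) · (5/4) · (4/3) · (5/4) · … (30 factors total). The numerators and denominators telescope so the product is an integer; carrying out the multiplication exactly gives PP(2, 5, 3) = 1176.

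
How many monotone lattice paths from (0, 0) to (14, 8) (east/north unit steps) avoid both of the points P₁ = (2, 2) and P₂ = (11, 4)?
Number of paths = 172161

Inclusion–exclusion. Total paths: C(22, 14) = 319770. Through P₁: C(4, 2)·C(18, 12) = 111384. Through P₂: C(15, 11)·C(7, 3) = 47775. Since P₁ is strictly southwest of P₂, a monotone path through both must visit P₁ then P₂; paths through both = C(4, 2)·C(11, 9)·C(7, 3) = 11550. Avoid both = 319770 − 111384 − 47775 + 11550 = 172161.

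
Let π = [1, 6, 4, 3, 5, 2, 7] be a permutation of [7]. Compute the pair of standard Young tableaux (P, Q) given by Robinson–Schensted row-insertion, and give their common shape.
P = [1, 2, 5, 7] / [3] / [4] / [6];  Q = [1, 2, 5, 7] / [3] / [4] / [6];  common shape = (4, 1, 1, 1)

Row-insert the values π_1, π_2, … into P one at a time, bumping the leftmost entry strictly greater than the inserted value down to the next row. The recording tableau Q records, in position (i, j), the step at which that cell was added to P.
  Insert 1 (step 1): P = [1];  Q = [1]
  Insert 6 (step 2): P = [1, 6];  Q = [1, 2]
  Insert 4 (step 3): P = [1, 4] / [6];  Q = [1, 2] / [3]
  Insert 3 (step 4): P = [1, 3] / [4] / [6];  Q = [1, 2] / [3] / [4]
  Insert 5 (step 5): P = [1, 3, 5] / [4] / [6];  Q = [1, 2, 5] / [3] / [4]
  Insert 2 (step 6): P = [1, 2, 5] / [3] / [4] / [6];  Q = [1, 2, 5] / [3] / [4] / [6]
  Insert 7 (step 7): P = [1, 2, 5, 7] / [3] / [4] / [6];  Q = [1, 2, 5, 7] / [3] / [4] / [6]
Final shape: (4, 1, 1, 1).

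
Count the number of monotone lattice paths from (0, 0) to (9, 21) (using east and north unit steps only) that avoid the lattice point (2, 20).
Number of paths = 14305302

Total paths from (0, 0) to (9, 21): C(30, 9) = 14307150. Paths through (2, 20): (paths (0, 0) → (2, 20)) × (paths (2, 20) → (9, 21)) = C(22, 2) · C(8, 7) = 231 · 8 = 1848. Avoidance count = 14307150 − 1848 = 14305302.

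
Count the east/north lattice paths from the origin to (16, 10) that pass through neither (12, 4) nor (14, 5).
Number of paths = 4800007

Inclusion–exclusion. Total paths: C(26, 16) = 5311735. Through P₁: C(16, 12)·C(10, 4) = 382200. Through P₂: C(19, 14)·C(7, 2) = 244188. Since P₁ is strictly southwest of P₂, a monotone path through both must visit P₁ then P₂; paths through both = C(16, 12)·C(3, 2)·C(7, 2) = 114660. Avoid both = 5311735 − 382200 − 244188 + 114660 = 4800007.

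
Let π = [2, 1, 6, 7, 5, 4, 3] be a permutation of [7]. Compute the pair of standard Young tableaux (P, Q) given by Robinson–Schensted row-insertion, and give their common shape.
P = [1, 3, 7] / [2, 4] / [5] / [6];  Q = [1, 3, 4] / [2, 5] / [6] / [7];  common shape = (3, 2, 1, 1)

Row-insert the values π_1, π_2, … into P one at a time, bumping the leftmost entry strictly greater than the inserted value down to the next row. The recording tableau Q records, in position (i, j), the step at which that cell was added to P.
  Insert 2 (step 1): P = [2];  Q = [1]
  Insert 1 (step 2): P = [1] / [2];  Q = [1] / [2]
  Insert 6 (step 3): P = [1, 6] / [2];  Q = [1, 3] / [2]
  Insert 7 (step 4): P = [1, 6, 7] / [2];  Q = [1, 3, 4] / [2]
  Insert 5 (step 5): P = [1, 5, 7] / [2, 6];  Q = [1, 3, 4] / [2, 5]
  Insert 4 (step 6): P = [1, 4, 7] / [2, 5] / [6];  Q = [1, 3, 4] / [2, 5] / [6]
  Insert 3 (step 7): P = [1, 3, 7] / [2, 4] / [5] / [6];  Q = [1, 3, 4] / [2, 5] / [6] / [7]
Final shape: (3, 2, 1, 1).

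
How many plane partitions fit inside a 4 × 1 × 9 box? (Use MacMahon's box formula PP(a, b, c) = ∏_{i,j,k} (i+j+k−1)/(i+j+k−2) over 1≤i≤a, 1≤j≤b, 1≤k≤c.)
PP(4, 1, 9) = 715

Evaluate the triple product over i = 1..4, j = 1..1, k = 1..9. The factors are (2/1) · (3/2) · (4/3) · (5/4) · (6/5) · (7/6) · (8/7) · (9/8) · … (36 factors total). The numerators and denominators telescope so the product is an integer; carrying out the multiplication exactly gives PP(4, 1, 9) = 715.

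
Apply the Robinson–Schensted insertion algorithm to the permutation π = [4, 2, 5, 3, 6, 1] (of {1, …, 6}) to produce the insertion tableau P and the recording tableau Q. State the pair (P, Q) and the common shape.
P = [1, 3, 6] / [2, 5] / [4];  Q = [1, 3, 5] / [2, 4] / [6];  common shape = (3, 2, 1)

Row-insert the values π_1, π_2, … into P one at a time, bumping the leftmost entry strictly greater than the inserted value down to the next row. The recording tableau Q records, in position (i, j), the step at which that cell was added to P.
  Insert 4 (step 1): P = [4];  Q = [1]
  Insert 2 (step 2): P = [2] / [4];  Q = [1] / [2]
  Insert 5 (step 3): P = [2, 5] / [4];  Q = [1, 3] / [2]
  Insert 3 (step 4): P = [2, 3] / [4, 5];  Q = [1, 3] / [2, 4]
  Insert 6 (step 5): P = [2, 3, 6] / [4, 5];  Q = [1, 3, 5] / [2, 4]
  Insert 1 (step 6): P = [1, 3, 6] / [2, 5] / [4];  Q = [1, 3, 5] / [2, 4] / [6]
Final shape: (3, 2, 1).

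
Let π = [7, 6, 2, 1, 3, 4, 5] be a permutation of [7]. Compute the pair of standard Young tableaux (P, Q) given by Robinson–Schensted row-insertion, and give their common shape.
P = [1, 3, 4, 5] / [2] / [6] / [7];  Q = [1, 5, 6, 7] / [2] / [3] / [4];  common shape = (4, 1, 1, 1)

Row-insert the values π_1, π_2, … into P one at a time, bumping the leftmost entry strictly greater than the inserted value down to the next row. The recording tableau Q records, in position (i, j), the step at which that cell was added to P.
  Insert 7 (step 1): P = [7];  Q = [1]
  Insert 6 (step 2): P = [6] / [7];  Q = [1] / [2]
  Insert 2 (step 3): P = [2] / [6] / [7];  Q = [1] / [2] / [3]
  Insert 1 (step 4): P = [1] / [2] / [6] / [7];  Q = [1] / [2] / [3] / [4]
  Insert 3 (step 5): P = [1, 3] / [2] / [6] / [7];  Q = [1, 5] / [2] / [3] / [4]
  Insert 4 (step 6): P = [1, 3, 4] / [2] / [6] / [7];  Q = [1, 5, 6] / [2] / [3] / [4]
  Insert 5 (step 7): P = [1, 3, 4, 5] / [2] / [6] / [7];  Q = [1, 5, 6, 7] / [2] / [3] / [4]
Final shape: (4, 1, 1, 1).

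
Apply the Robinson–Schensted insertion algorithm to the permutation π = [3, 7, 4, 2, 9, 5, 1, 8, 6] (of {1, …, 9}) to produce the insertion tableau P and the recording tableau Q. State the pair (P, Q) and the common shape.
P = [1, 4, 5, 6] / [2, 8] / [3, 9] / [7];  Q = [1, 2, 5, 8] / [3, 6] / [4, 9] / [7];  common shape = (4, 2, 2, 1)

Row-insert the values π_1, π_2, … into P one at a time, bumping the leftmost entry strictly greater than the inserted value down to the next row. The recording tableau Q records, in position (i, j), the step at which that cell was added to P.
  Insert 3 (step 1): P = [3];  Q = [1]
  Insert 7 (step 2): P = [3, 7];  Q = [1, 2]
  Insert 4 (step 3): P = [3, 4] / [7];  Q = [1, 2] / [3]
  Insert 2 (step 4): P = [2, 4] / [3] / [7];  Q = [1, 2] / [3] / [4]
  Insert 9 (step 5): P = [2, 4, 9] / [3] / [7];  Q = [1, 2, 5] / [3] / [4]
  Insert 5 (step 6): P = [2, 4, 5] / [3, 9] / [7];  Q = [1, 2, 5] / [3, 6] / [4]
  Insert 1 (step 7): P = [1, 4, 5] / [2, 9] / [3] / [7];  Q = [1, 2, 5] / [3, 6] / [4] / [7]
  Insert 8 (step 8): P = [1, 4, 5, 8] / [2, 9] / [3] / [7];  Q = [1, 2, 5, 8] / [3, 6] / [4] / [7]
  Insert 6 (step 9): P = [1, 4, 5, 6] / [2, 8] / [3, 9] / [7];  Q = [1, 2, 5, 8] / [3, 6] / [4, 9] / [7]
Final shape: (4, 2, 2, 1).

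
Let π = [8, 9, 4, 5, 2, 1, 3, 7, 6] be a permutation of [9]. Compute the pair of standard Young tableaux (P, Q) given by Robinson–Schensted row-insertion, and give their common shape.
P = [1, 3, 6] / [2, 5, 7] / [4, 9] / [8];  Q = [1, 2, 8] / [3, 4, 9] / [5, 7] / [6];  common shape = (3, 3, 2, 1)

Row-insert the values π_1, π_2, … into P one at a time, bumping the leftmost entry strictly greater than the inserted value down to the next row. The recording tableau Q records, in position (i, j), the step at which that cell was added to P.
  Insert 8 (step 1): P = [8];  Q = [1]
  Insert 9 (step 2): P = [8, 9];  Q = [1, 2]
  Insert 4 (step 3): P = [4, 9] / [8];  Q = [1, 2] / [3]
  Insert 5 (step 4): P = [4, 5] / [8, 9];  Q = [1, 2] / [3, 4]
  Insert 2 (step 5): P = [2, 5] / [4, 9] / [8];  Q = [1, 2] / [3, 4] / [5]
  Insert 1 (step 6): P = [1, 5] / [2, 9] / [4] / [8];  Q = [1, 2] / [3, 4] / [5] / [6]
  Insert 3 (step 7): P = [1, 3] / [2, 5] / [4, 9] / [8];  Q = [1, 2] / [3, 4] / [5, 7] / [6]
  Insert 7 (step 8): P = [1, 3, 7] / [2, 5] / [4, 9] / [8];  Q = [1, 2, 8] / [3, 4] / [5, 7] / [6]
  Insert 6 (step 9): P = [1, 3, 6] / [2, 5, 7] / [4, 9] / [8];  Q = [1, 2, 8] / [3, 4, 9] / [5, 7] / [6]
Final shape: (3, 3, 2, 1).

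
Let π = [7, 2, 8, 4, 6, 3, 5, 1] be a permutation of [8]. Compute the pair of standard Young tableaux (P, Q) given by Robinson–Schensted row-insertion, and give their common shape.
P = [1, 3, 5] / [2, 6] / [4, 8] / [7];  Q = [1, 3, 5] / [2, 4] / [6, 7] / [8];  common shape = (3, 2, 2, 1)

Row-insert the values π_1, π_2, … into P one at a time, bumping the leftmost entry strictly greater than the inserted value down to the next row. The recording tableau Q records, in position (i, j), the step at which that cell was added to P.
  Insert 7 (step 1): P = [7];  Q = [1]
  Insert 2 (step 2): P = [2] / [7];  Q = [1] / [2]
  Insert 8 (step 3): P = [2, 8] / [7];  Q = [1, 3] / [2]
  Insert 4 (step 4): P = [2, 4] / [7, 8];  Q = [1, 3] / [2, 4]
  Insert 6 (step 5): P = [2, 4, 6] / [7, 8];  Q = [1, 3, 5] / [2, 4]
  Insert 3 (step 6): P = [2, 3, 6] / [4, 8] / [7];  Q = [1, 3, 5] / [2, 4] / [6]
  Insert 5 (step 7): P = [2, 3, 5] / [4, 6] / [7, 8];  Q = [1, 3, 5] / [2, 4] / [6, 7]
  Insert 1 (step 8): P = [1, 3, 5] / [2, 6] / [4, 8] / [7];  Q = [1, 3, 5] / [2, 4] / [6, 7] / [8]
Final shape: (3, 2, 2, 1).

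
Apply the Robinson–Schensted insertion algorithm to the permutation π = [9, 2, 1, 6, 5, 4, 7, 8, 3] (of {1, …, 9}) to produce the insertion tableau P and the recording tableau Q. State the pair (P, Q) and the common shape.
P = [1, 3, 7, 8] / [2, 4] / [5] / [6] / [9];  Q = [1, 4, 7, 8] / [2, 5] / [3] / [6] / [9];  common shape = (4, 2, 1, 1, 1)

Row-insert the values π_1, π_2, … into P one at a time, bumping the leftmost entry strictly greater than the inserted value down to the next row. The recording tableau Q records, in position (i, j), the step at which that cell was added to P.
  Insert 9 (step 1): P = [9];  Q = [1]
  Insert 2 (step 2): P = [2] / [9];  Q = [1] / [2]
  Insert 1 (step 3): P = [1] / [2] / [9];  Q = [1] / [2] / [3]
  Insert 6 (step 4): P = [1, 6] / [2] / [9];  Q = [1, 4] / [2] / [3]
  Insert 5 (step 5): P = [1, 5] / [2, 6] / [9];  Q = [1, 4] / [2, 5] / [3]
  Insert 4 (step 6): P = [1, 4] / [2, 5] / [6] / [9];  Q = [1, 4] / [2, 5] / [3] / [6]
  Insert 7 (step 7): P = [1, 4, 7] / [2, 5] / [6] / [9];  Q = [1, 4, 7] / [2, 5] / [3] / [6]
  Insert 8 (step 8): P = [1, 4, 7, 8] / [2, 5] / [6] / [9];  Q = [1, 4, 7, 8] / [2, 5] / [3] / [6]
  Insert 3 (step 9): P = [1, 3, 7, 8] / [2, 4] / [5] / [6] / [9];  Q = [1, 4, 7, 8] / [2, 5] / [3] / [6] / [9]
Final shape: (4, 2, 1, 1, 1).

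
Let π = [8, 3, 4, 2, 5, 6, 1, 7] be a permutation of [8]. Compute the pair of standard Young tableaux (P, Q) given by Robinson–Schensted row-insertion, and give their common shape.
P = [1, 4, 5, 6, 7] / [2] / [3] / [8];  Q = [1, 3, 5, 6, 8] / [2] / [4] / [7];  common shape = (5, 1, 1, 1)

Row-insert the values π_1, π_2, … into P one at a time, bumping the leftmost entry strictly greater than the inserted value down to the next row. The recording tableau Q records, in position (i, j), the step at which that cell was added to P.
  Insert 8 (step 1): P = [8];  Q = [1]
  Insert 3 (step 2): P = [3] / [8];  Q = [1] / [2]
  Insert 4 (step 3): P = [3, 4] / [8];  Q = [1, 3] / [2]
  Insert 2 (step 4): P = [2, 4] / [3] / [8];  Q = [1, 3] / [2] / [4]
  Insert 5 (step 5): P = [2, 4, 5] / [3] / [8];  Q = [1, 3, 5] / [2] / [4]
  Insert 6 (step 6): P = [2, 4, 5, 6] / [3] / [8];  Q = [1, 3, 5, 6] / [2] / [4]
  Insert 1 (step 7): P = [1, 4, 5, 6] / [2] / [3] / [8];  Q = [1, 3, 5, 6] / [2] / [4] / [7]
  Insert 7 (step 8): P = [1, 4, 5, 6, 7] / [2] / [3] / [8];  Q = [1, 3, 5, 6, 8] / [2] / [4] / [7]
Final shape: (5, 1, 1, 1).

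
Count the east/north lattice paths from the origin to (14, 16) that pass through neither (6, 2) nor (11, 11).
Number of paths = 100104059

Inclusion–exclusion. Total paths: C(30, 14) = 145422675. Through P₁: C(8, 6)·C(22, 8) = 8953560. Through P₂: C(22, 11)·C(8, 3) = 39504192. Since P₁ is strictly southwest of P₂, a monotone path through both must visit P₁ then P₂; paths through both = C(8, 6)·C(14, 5)·C(8, 3) = 3139136. Avoid both = 145422675 − 8953560 − 39504192 + 3139136 = 100104059.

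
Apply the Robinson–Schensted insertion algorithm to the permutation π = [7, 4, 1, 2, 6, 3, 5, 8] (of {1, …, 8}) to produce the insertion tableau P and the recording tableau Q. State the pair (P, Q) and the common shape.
P = [1, 2, 3, 5, 8] / [4, 6] / [7];  Q = [1, 4, 5, 7, 8] / [2, 6] / [3];  common shape = (5, 2, 1)

Row-insert the values π_1, π_2, … into P one at a time, bumping the leftmost entry strictly greater than the inserted value down to the next row. The recording tableau Q records, in position (i, j), the step at which that cell was added to P.
  Insert 7 (step 1): P = [7];  Q = [1]
  Insert 4 (step 2): P = [4] / [7];  Q = [1] / [2]
  Insert 1 (step 3): P = [1] / [4] / [7];  Q = [1] / [2] / [3]
  Insert 2 (step 4): P = [1, 2] / [4] / [7];  Q = [1, 4] / [2] / [3]
  Insert 6 (step 5): P = [1, 2, 6] / [4] / [7];  Q = [1, 4, 5] / [2] / [3]
  Insert 3 (step 6): P = [1, 2, 3] / [4, 6] / [7];  Q = [1, 4, 5] / [2, 6] / [3]
  Insert 5 (step 7): P = [1, 2, 3, 5] / [4, 6] / [7];  Q = [1, 4, 5, 7] / [2, 6] / [3]
  Insert 8 (step 8): P = [1, 2, 3, 5, 8] / [4, 6] / [7];  Q = [1, 4, 5, 7, 8] / [2, 6] / [3]
Final shape: (5, 2, 1).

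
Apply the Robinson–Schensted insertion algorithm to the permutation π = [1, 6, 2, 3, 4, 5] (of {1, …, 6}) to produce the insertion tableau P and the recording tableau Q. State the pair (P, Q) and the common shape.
P = [1, 2, 3, 4, 5] / [6];  Q = [1, 2, 4, 5, 6] / [3];  common shape = (5, 1)

Row-insert the values π_1, π_2, … into P one at a time, bumping the leftmost entry strictly greater than the inserted value down to the next row. The recording tableau Q records, in position (i, j), the step at which that cell was added to P.
  Insert 1 (step 1): P = [1];  Q = [1]
  Insert 6 (step 2): P = [1, 6];  Q = [1, 2]
  Insert 2 (step 3): P = [1, 2] / [6];  Q = [1, 2] / [3]
  Insert 3 (step 4): P = [1, 2, 3] / [6];  Q = [1, 2, 4] / [3]
  Insert 4 (step 5): P = [1, 2, 3, 4] / [6];  Q = [1, 2, 4, 5] / [3]
  Insert 5 (step 6): P = [1, 2, 3, 4, 5] / [6];  Q = [1, 2, 4, 5, 6] / [3]
Final shape: (5, 1).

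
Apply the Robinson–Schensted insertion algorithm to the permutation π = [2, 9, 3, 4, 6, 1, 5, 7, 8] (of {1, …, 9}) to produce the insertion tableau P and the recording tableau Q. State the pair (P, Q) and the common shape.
P = [1, 3, 4, 5, 7, 8] / [2, 6] / [9];  Q = [1, 2, 4, 5, 8, 9] / [3, 7] / [6];  common shape = (6, 2, 1)

Row-insert the values π_1, π_2, … into P one at a time, bumping the leftmost entry strictly greater than the inserted value down to the next row. The recording tableau Q records, in position (i, j), the step at which that cell was added to P.
  Insert 2 (step 1): P = [2];  Q = [1]
  Insert 9 (step 2): P = [2, 9];  Q = [1, 2]
  Insert 3 (step 3): P = [2, 3] / [9];  Q = [1, 2] / [3]
  Insert 4 (step 4): P = [2, 3, 4] / [9];  Q = [1, 2, 4] / [3]
  Insert 6 (step 5): P = [2, 3, 4, 6] / [9];  Q = [1, 2, 4, 5] / [3]
  Insert 1 (step 6): P = [1, 3, 4, 6] / [2] / [9];  Q = [1, 2, 4, 5] / [3] / [6]
  Insert 5 (step 7): P = [1, 3, 4, 5] / [2, 6] / [9];  Q = [1, 2, 4, 5] / [3, 7] / [6]
  Insert 7 (step 8): P = [1, 3, 4, 5, 7] / [2, 6] / [9];  Q = [1, 2, 4, 5, 8] / [3, 7] / [6]
  Insert 8 (step 9): P = [1, 3, 4, 5, 7, 8] / [2, 6] / [9];  Q = [1, 2, 4, 5, 8, 9] / [3, 7] / [6]
Final shape: (6, 2, 1).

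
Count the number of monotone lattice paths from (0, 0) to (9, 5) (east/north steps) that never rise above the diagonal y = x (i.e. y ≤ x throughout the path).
Number of paths = 1001

By the reflection principle (André's argument), the number of monotone paths to (9, 5) with n ≤ m that never go above y = x is C(14, 9) − C(14, 10) = 2002 − 1001 = 1001.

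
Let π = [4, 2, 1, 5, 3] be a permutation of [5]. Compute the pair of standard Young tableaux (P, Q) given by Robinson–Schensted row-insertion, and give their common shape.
P = [1, 3] / [2, 5] / [4];  Q = [1, 4] / [2, 5] / [3];  common shape = (2, 2, 1)

Row-insert the values π_1, π_2, … into P one at a time, bumping the leftmost entry strictly greater than the inserted value down to the next row. The recording tableau Q records, in position (i, j), the step at which that cell was added to P.
  Insert 4 (step 1): P = [4];  Q = [1]
  Insert 2 (step 2): P = [2] / [4];  Q = [1] / [2]
  Insert 1 (step 3): P = [1] / [2] / [4];  Q = [1] / [2] / [3]
  Insert 5 (step 4): P = [1, 5] / [2] / [4];  Q = [1, 4] / [2] / [3]
  Insert 3 (step 5): P = [1, 3] / [2, 5] / [4];  Q = [1, 4] / [2, 5] / [3]
Final shape: (2, 2, 1).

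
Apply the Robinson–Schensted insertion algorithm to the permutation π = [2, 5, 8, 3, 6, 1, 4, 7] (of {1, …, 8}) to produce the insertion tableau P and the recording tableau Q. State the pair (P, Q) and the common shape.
P = [1, 3, 4, 7] / [2, 6] / [5, 8];  Q = [1, 2, 3, 8] / [4, 5] / [6, 7];  common shape = (4, 2, 2)

Row-insert the values π_1, π_2, … into P one at a time, bumping the leftmost entry strictly greater than the inserted value down to the next row. The recording tableau Q records, in position (i, j), the step at which that cell was added to P.
  Insert 2 (step 1): P = [2];  Q = [1]
  Insert 5 (step 2): P = [2, 5];  Q = [1, 2]
  Insert 8 (step 3): P = [2, 5, 8];  Q = [1, 2, 3]
  Insert 3 (step 4): P = [2, 3, 8] / [5];  Q = [1, 2, 3] / [4]
  Insert 6 (step 5): P = [2, 3, 6] / [5, 8];  Q = [1, 2, 3] / [4, 5]
  Insert 1 (step 6): P = [1, 3, 6] / [2, 8] / [5];  Q = [1, 2, 3] / [4, 5] / [6]
  Insert 4 (step 7): P = [1, 3, 4] / [2, 6] / [5, 8];  Q = [1, 2, 3] / [4, 5] / [6, 7]
  Insert 7 (step 8): P = [1, 3, 4, 7] / [2, 6] / [5, 8];  Q = [1, 2, 3, 8] / [4, 5] / [6, 7]
Final shape: (4, 2, 2).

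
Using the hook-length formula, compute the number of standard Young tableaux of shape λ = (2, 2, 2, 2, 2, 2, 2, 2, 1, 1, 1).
# SYT of shape (2, 2, 2, 2, 2, 2, 2, 2, 1, 1, 1) = 25194

Hook-length formula: f^λ = n! / Π hook(c), product over all cells c of the Young diagram. For λ = (2, 2, 2, 2, 2, 2, 2, 2, 1, 1, 1), n = 19 boxes. Hook lengths by row (left-to-right, top-to-bottom): [12, 8]; [11, 7]; [10, 6]; [9, 5]; [8, 4]; [7, 3]; [6, 2]; [5, 1]; [3]; [2]; [1]. Product of hooks = 4828336128000. So f^λ = 19! / 4828336128000 = 121645100408832000 / 4828336128000 = 25194.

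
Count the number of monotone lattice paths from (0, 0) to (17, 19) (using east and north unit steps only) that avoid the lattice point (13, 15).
Number of paths = 5976545400

Total paths from (0, 0) to (17, 19): C(36, 17) = 8597496600. Paths through (13, 15): (paths (0, 0) → (13, 15)) × (paths (13, 15) → (17, 19)) = C(28, 13) · C(8, 4) = 37442160 · 70 = 2620951200. Avoidance count = 8597496600 − 2620951200 = 5976545400.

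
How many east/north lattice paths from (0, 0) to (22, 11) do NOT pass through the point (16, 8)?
Number of paths = 131757156

Total paths from (0, 0) to (22, 11): C(33, 22) = 193536720. Paths through (16, 8): (paths (0, 0) → (16, 8)) × (paths (16, 8) → (22, 11)) = C(24, 16) · C(9, 6) = 735471 · 84 = 61779564. Avoidance count = 193536720 − 61779564 = 131757156.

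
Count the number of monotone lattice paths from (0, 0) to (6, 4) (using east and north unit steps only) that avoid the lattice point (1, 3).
Number of paths = 186

Total paths from (0, 0) to (6, 4): C(10, 6) = 210. Paths through (1, 3): (paths (0, 0) → (1, 3)) × (paths (1, 3) → (6, 4)) = C(4, 1) · C(6, 5) = 4 · 6 = 24. Avoidance count = 210 − 24 = 186.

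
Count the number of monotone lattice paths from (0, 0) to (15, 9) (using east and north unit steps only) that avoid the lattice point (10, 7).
Number of paths = 899096

Total paths from (0, 0) to (15, 9): C(24, 15) = 1307504. Paths through (10, 7): (paths (0, 0) → (10, 7)) × (paths (10, 7) → (15, 9)) = C(17, 10) · C(7, 5) = 19448 · 21 = 408408. Avoidance count = 1307504 − 408408 = 899096.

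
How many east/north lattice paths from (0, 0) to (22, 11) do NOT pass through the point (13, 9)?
Number of paths = 166178620

Total paths from (0, 0) to (22, 11): C(33, 22) = 193536720. Paths through (13, 9): (paths (0, 0) → (13, 9)) × (paths (13, 9) → (22, 11)) = C(22, 13) · C(11, 9) = 497420 · 55 = 27358100. Avoidance count = 193536720 − 27358100 = 166178620.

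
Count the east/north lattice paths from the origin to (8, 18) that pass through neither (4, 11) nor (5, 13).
Number of paths = 861337

Inclusion–exclusion. Total paths: C(26, 8) = 1562275. Through P₁: C(15, 4)·C(11, 4) = 450450. Through P₂: C(18, 5)·C(8, 3) = 479808. Since P₁ is strictly southwest of P₂, a monotone path through both must visit P₁ then P₂; paths through both = C(15, 4)·C(3, 1)·C(8, 3) = 229320. Avoid both = 1562275 − 450450 − 479808 + 229320 = 861337.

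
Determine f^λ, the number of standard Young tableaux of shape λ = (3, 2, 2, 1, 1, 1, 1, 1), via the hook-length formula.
# SYT of shape (3, 2, 2, 1, 1, 1, 1, 1) = 891

Hook-length formula: f^λ = n! / Π hook(c), product over all cells c of the Young diagram. For λ = (3, 2, 2, 1, 1, 1, 1, 1), n = 12 boxes. Hook lengths by row (left-to-right, top-to-bottom): [10, 4, 1]; [8, 2]; [7, 1]; [5]; [4]; [3]; [2]; [1]. Product of hooks = 537600. So f^λ = 12! / 537600 = 479001600 / 537600 = 891.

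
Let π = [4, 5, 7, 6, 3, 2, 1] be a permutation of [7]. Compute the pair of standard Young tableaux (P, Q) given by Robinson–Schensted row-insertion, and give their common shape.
P = [1, 5, 6] / [2] / [3] / [4] / [7];  Q = [1, 2, 3] / [4] / [5] / [6] / [7];  common shape = (3, 1, 1, 1, 1)

Row-insert the values π_1, π_2, … into P one at a time, bumping the leftmost entry strictly greater than the inserted value down to the next row. The recording tableau Q records, in position (i, j), the step at which that cell was added to P.
  Insert 4 (step 1): P = [4];  Q = [1]
  Insert 5 (step 2): P = [4, 5];  Q = [1, 2]
  Insert 7 (step 3): P = [4, 5, 7];  Q = [1, 2, 3]
  Insert 6 (step 4): P = [4, 5, 6] / [7];  Q = [1, 2, 3] / [4]
  Insert 3 (step 5): P = [3, 5, 6] / [4] / [7];  Q = [1, 2, 3] / [4] / [5]
  Insert 2 (step 6): P = [2, 5, 6] / [3] / [4] / [7];  Q = [1, 2, 3] / [4] / [5] / [6]
  Insert 1 (step 7): P = [1, 5, 6] / [2] / [3] / [4] / [7];  Q = [1, 2, 3] / [4] / [5] / [6] / [7]
Final shape: (3, 1, 1, 1, 1).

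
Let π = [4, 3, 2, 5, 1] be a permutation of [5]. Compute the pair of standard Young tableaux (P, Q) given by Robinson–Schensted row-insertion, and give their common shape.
P = [1, 5] / [2] / [3] / [4];  Q = [1, 4] / [2] / [3] / [5];  common shape = (2, 1, 1, 1)

Row-insert the values π_1, π_2, … into P one at a time, bumping the leftmost entry strictly greater than the inserted value down to the next row. The recording tableau Q records, in position (i, j), the step at which that cell was added to P.
  Insert 4 (step 1): P = [4];  Q = [1]
  Insert 3 (step 2): P = [3] / [4];  Q = [1] / [2]
  Insert 2 (step 3): P = [2] / [3] / [4];  Q = [1] / [2] / [3]
  Insert 5 (step 4): P = [2, 5] / [3] / [4];  Q = [1, 4] / [2] / [3]
  Insert 1 (step 5): P = [1, 5] / [2] / [3] / [4];  Q = [1, 4] / [2] / [3] / [5]
Final shape: (2, 1, 1, 1).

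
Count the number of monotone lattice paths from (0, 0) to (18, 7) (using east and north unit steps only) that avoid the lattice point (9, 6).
Number of paths = 430650

Total paths from (0, 0) to (18, 7): C(25, 18) = 480700. Paths through (9, 6): (paths (0, 0) → (9, 6)) × (paths (9, 6) → (18, 7)) = C(15, 9) · C(10, 9) = 5005 · 10 = 50050. Avoidance count = 480700 − 50050 = 430650.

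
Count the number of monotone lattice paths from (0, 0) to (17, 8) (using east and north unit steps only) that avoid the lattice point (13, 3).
Number of paths = 1011015

Total paths from (0, 0) to (17, 8): C(25, 17) = 1081575. Paths through (13, 3): (paths (0, 0) → (13, 3)) × (paths (13, 3) → (17, 8)) = C(16, 13) · C(9, 4) = 560 · 126 = 70560. Avoidance count = 1081575 − 70560 = 1011015.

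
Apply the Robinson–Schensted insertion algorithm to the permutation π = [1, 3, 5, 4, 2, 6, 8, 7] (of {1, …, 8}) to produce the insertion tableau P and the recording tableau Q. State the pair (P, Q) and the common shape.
P = [1, 2, 4, 6, 7] / [3, 8] / [5];  Q = [1, 2, 3, 6, 7] / [4, 8] / [5];  common shape = (5, 2, 1)

Row-insert the values π_1, π_2, … into P one at a time, bumping the leftmost entry strictly greater than the inserted value down to the next row. The recording tableau Q records, in position (i, j), the step at which that cell was added to P.
  Insert 1 (step 1): P = [1];  Q = [1]
  Insert 3 (step 2): P = [1, 3];  Q = [1, 2]
  Insert 5 (step 3): P = [1, 3, 5];  Q = [1, 2, 3]
  Insert 4 (step 4): P = [1, 3, 4] / [5];  Q = [1, 2, 3] / [4]
  Insert 2 (step 5): P = [1, 2, 4] / [3] / [5];  Q = [1, 2, 3] / [4] / [5]
  Insert 6 (step 6): P = [1, 2, 4, 6] / [3] / [5];  Q = [1, 2, 3, 6] / [4] / [5]
  Insert 8 (step 7): P = [1, 2, 4, 6, 8] / [3] / [5];  Q = [1, 2, 3, 6, 7] / [4] / [5]
  Insert 7 (step 8): P = [1, 2, 4, 6, 7] / [3, 8] / [5];  Q = [1, 2, 3, 6, 7] / [4, 8] / [5]
Final shape: (5, 2, 1).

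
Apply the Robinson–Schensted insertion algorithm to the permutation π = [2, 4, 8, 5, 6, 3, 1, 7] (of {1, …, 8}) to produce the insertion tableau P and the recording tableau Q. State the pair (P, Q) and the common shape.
P = [1, 3, 5, 6, 7] / [2] / [4] / [8];  Q = [1, 2, 3, 5, 8] / [4] / [6] / [7];  common shape = (5, 1, 1, 1)

Row-insert the values π_1, π_2, … into P one at a time, bumping the leftmost entry strictly greater than the inserted value down to the next row. The recording tableau Q records, in position (i, j), the step at which that cell was added to P.
  Insert 2 (step 1): P = [2];  Q = [1]
  Insert 4 (step 2): P = [2, 4];  Q = [1, 2]
  Insert 8 (step 3): P = [2, 4, 8];  Q = [1, 2, 3]
  Insert 5 (step 4): P = [2, 4, 5] / [8];  Q = [1, 2, 3] / [4]
  Insert 6 (step 5): P = [2, 4, 5, 6] / [8];  Q = [1, 2, 3, 5] / [4]
  Insert 3 (step 6): P = [2, 3, 5, 6] / [4] / [8];  Q = [1, 2, 3, 5] / [4] / [6]
  Insert 1 (step 7): P = [1, 3, 5, 6] / [2] / [4] / [8];  Q = [1, 2, 3, 5] / [4] / [6] / [7]
  Insert 7 (step 8): P = [1, 3, 5, 6, 7] / [2] / [4] / [8];  Q = [1, 2, 3, 5, 8] / [4] / [6] / [7]
Final shape: (5, 1, 1, 1).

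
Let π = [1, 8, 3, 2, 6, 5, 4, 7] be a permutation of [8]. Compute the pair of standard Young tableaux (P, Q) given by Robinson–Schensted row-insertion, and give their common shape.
P = [1, 2, 4, 7] / [3, 5] / [6] / [8];  Q = [1, 2, 5, 8] / [3, 6] / [4] / [7];  common shape = (4, 2, 1, 1)

Row-insert the values π_1, π_2, … into P one at a time, bumping the leftmost entry strictly greater than the inserted value down to the next row. The recording tableau Q records, in position (i, j), the step at which that cell was added to P.
  Insert 1 (step 1): P = [1];  Q = [1]
  Insert 8 (step 2): P = [1, 8];  Q = [1, 2]
  Insert 3 (step 3): P = [1, 3] / [8];  Q = [1, 2] / [3]
  Insert 2 (step 4): P = [1, 2] / [3] / [8];  Q = [1, 2] / [3] / [4]
  Insert 6 (step 5): P = [1, 2, 6] / [3] / [8];  Q = [1, 2, 5] / [3] / [4]
  Insert 5 (step 6): P = [1, 2, 5] / [3, 6] / [8];  Q = [1, 2, 5] / [3, 6] / [4]
  Insert 4 (step 7): P = [1, 2, 4] / [3, 5] / [6] / [8];  Q = [1, 2, 5] / [3, 6] / [4] / [7]
  Insert 7 (step 8): P = [1, 2, 4, 7] / [3, 5] / [6] / [8];  Q = [1, 2, 5, 8] / [3, 6] / [4] / [7]
Final shape: (4, 2, 1, 1).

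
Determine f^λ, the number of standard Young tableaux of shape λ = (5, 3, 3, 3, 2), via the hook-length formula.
# SYT of shape (5, 3, 3, 3, 2) = 280280

Hook-length formula: f^λ = n! / Π hook(c), product over all cells c of the Young diagram. For λ = (5, 3, 3, 3, 2), n = 16 boxes. Hook lengths by row (left-to-right, top-to-bottom): [9, 8, 6, 2, 1]; [6, 5, 3]; [5, 4, 2]; [4, 3, 1]; [2, 1]. Product of hooks = 74649600. So f^λ = 16! / 74649600 = 20922789888000 / 74649600 = 280280.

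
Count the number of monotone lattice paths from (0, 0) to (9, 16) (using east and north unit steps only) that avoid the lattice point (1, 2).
Number of paths = 1083665

Total paths from (0, 0) to (9, 16): C(25, 9) = 2042975. Paths through (1, 2): (paths (0, 0) → (1, 2)) × (paths (1, 2) → (9, 16)) = C(3, 1) · C(22, 8) = 3 · 319770 = 959310. Avoidance count = 2042975 − 959310 = 1083665.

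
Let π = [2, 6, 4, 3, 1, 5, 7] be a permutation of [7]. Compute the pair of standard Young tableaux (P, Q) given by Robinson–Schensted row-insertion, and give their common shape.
P = [1, 3, 5, 7] / [2] / [4] / [6];  Q = [1, 2, 6, 7] / [3] / [4] / [5];  common shape = (4, 1, 1, 1)

Row-insert the values π_1, π_2, … into P one at a time, bumping the leftmost entry strictly greater than the inserted value down to the next row. The recording tableau Q records, in position (i, j), the step at which that cell was added to P.
  Insert 2 (step 1): P = [2];  Q = [1]
  Insert 6 (step 2): P = [2, 6];  Q = [1, 2]
  Insert 4 (step 3): P = [2, 4] / [6];  Q = [1, 2] / [3]
  Insert 3 (step 4): P = [2, 3] / [4] / [6];  Q = [1, 2] / [3] / [4]
  Insert 1 (step 5): P = [1, 3] / [2] / [4] / [6];  Q = [1, 2] / [3] / [4] / [5]
  Insert 5 (step 6): P = [1, 3, 5] / [2] / [4] / [6];  Q = [1, 2, 6] / [3] / [4] / [5]
  Insert 7 (step 7): P = [1, 3, 5, 7] / [2] / [4] / [6];  Q = [1, 2, 6, 7] / [3] / [4] / [5]
Final shape: (4, 1, 1, 1).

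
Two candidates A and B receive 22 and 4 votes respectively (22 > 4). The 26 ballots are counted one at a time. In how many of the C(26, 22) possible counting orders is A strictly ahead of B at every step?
Strict-lead orderings = 10350

Total orderings of the 26 votes with 22 for A: C(26, 22) = 14950. By the Bertrand ballot formula (Cycle Lemma / reflection principle), the number of orderings in which A is strictly ahead of B throughout is (p − q)/(p + q) · C(p + q, p) = (22 − 4)/(22 + 4) · 14950 = 10350.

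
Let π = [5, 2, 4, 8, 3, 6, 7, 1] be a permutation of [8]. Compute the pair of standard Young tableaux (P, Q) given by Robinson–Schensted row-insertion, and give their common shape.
P = [1, 3, 6, 7] / [2, 8] / [4] / [5];  Q = [1, 3, 4, 7] / [2, 6] / [5] / [8];  common shape = (4, 2, 1, 1)

Row-insert the values π_1, π_2, … into P one at a time, bumping the leftmost entry strictly greater than the inserted value down to the next row. The recording tableau Q records, in position (i, j), the step at which that cell was added to P.
  Insert 5 (step 1): P = [5];  Q = [1]
  Insert 2 (step 2): P = [2] / [5];  Q = [1] / [2]
  Insert 4 (step 3): P = [2, 4] / [5];  Q = [1, 3] / [2]
  Insert 8 (step 4): P = [2, 4, 8] / [5];  Q = [1, 3, 4] / [2]
  Insert 3 (step 5): P = [2, 3, 8] / [4] / [5];  Q = [1, 3, 4] / [2] / [5]
  Insert 6 (step 6): P = [2, 3, 6] / [4, 8] / [5];  Q = [1, 3, 4] / [2, 6] / [5]
  Insert 7 (step 7): P = [2, 3, 6, 7] / [4, 8] / [5];  Q = [1, 3, 4, 7] / [2, 6] / [5]
  Insert 1 (step 8): P = [1, 3, 6, 7] / [2, 8] / [4] / [5];  Q = [1, 3, 4, 7] / [2, 6] / [5] / [8]
Final shape: (4, 2, 1, 1).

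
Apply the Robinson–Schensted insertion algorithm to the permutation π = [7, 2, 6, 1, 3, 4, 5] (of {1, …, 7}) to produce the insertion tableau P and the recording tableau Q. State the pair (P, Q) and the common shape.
P = [1, 3, 4, 5] / [2, 6] / [7];  Q = [1, 3, 6, 7] / [2, 5] / [4];  common shape = (4, 2, 1)

Row-insert the values π_1, π_2, … into P one at a time, bumping the leftmost entry strictly greater than the inserted value down to the next row. The recording tableau Q records, in position (i, j), the step at which that cell was added to P.
  Insert 7 (step 1): P = [7];  Q = [1]
  Insert 2 (step 2): P = [2] / [7];  Q = [1] / [2]
  Insert 6 (step 3): P = [2, 6] / [7];  Q = [1, 3] / [2]
  Insert 1 (step 4): P = [1, 6] / [2] / [7];  Q = [1, 3] / [2] / [4]
  Insert 3 (step 5): P = [1, 3] / [2, 6] / [7];  Q = [1, 3] / [2, 5] / [4]
  Insert 4 (step 6): P = [1, 3, 4] / [2, 6] / [7];  Q = [1, 3, 6] / [2, 5] / [4]
  Insert 5 (step 7): P = [1, 3, 4, 5] / [2, 6] / [7];  Q = [1, 3, 6, 7] / [2, 5] / [4]
Final shape: (4, 2, 1).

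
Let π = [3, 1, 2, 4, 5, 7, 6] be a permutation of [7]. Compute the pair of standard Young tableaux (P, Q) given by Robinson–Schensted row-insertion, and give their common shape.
P = [1, 2, 4, 5, 6] / [3, 7];  Q = [1, 3, 4, 5, 6] / [2, 7];  common shape = (5, 2)

Row-insert the values π_1, π_2, … into P one at a time, bumping the leftmost entry strictly greater than the inserted value down to the next row. The recording tableau Q records, in position (i, j), the step at which that cell was added to P.
  Insert 3 (step 1): P = [3];  Q = [1]
  Insert 1 (step 2): P = [1] / [3];  Q = [1] / [2]
  Insert 2 (step 3): P = [1, 2] / [3];  Q = [1, 3] / [2]
  Insert 4 (step 4): P = [1, 2, 4] / [3];  Q = [1, 3, 4] / [2]
  Insert 5 (step 5): P = [1, 2, 4, 5] / [3];  Q = [1, 3, 4, 5] / [2]
  Insert 7 (step 6): P = [1, 2, 4, 5, 7] / [3];  Q = [1, 3, 4, 5, 6] / [2]
  Insert 6 (step 7): P = [1, 2, 4, 5, 6] / [3, 7];  Q = [1, 3, 4, 5, 6] / [2, 7]
Final shape: (5, 2).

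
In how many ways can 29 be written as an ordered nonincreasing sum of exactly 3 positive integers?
p(29, 3 parts) = 70

Partitions of n into exactly k parts are in bijection with partitions of n − k into at most k parts (subtract 1 from each part). So p(29, exactly 3) = p(26, parts ≤ 3). Computing via the recurrence p(m, j) = p(m, j−1) + p(m−j, j) gives 70.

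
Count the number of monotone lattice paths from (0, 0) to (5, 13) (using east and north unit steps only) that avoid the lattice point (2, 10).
Number of paths = 7248

Total paths from (0, 0) to (5, 13): C(18, 5) = 8568. Paths through (2, 10): (paths (0, 0) → (2, 10)) × (paths (2, 10) → (5, 13)) = C(12, 2) · C(6, 3) = 66 · 20 = 1320. Avoidance count = 8568 − 1320 = 7248.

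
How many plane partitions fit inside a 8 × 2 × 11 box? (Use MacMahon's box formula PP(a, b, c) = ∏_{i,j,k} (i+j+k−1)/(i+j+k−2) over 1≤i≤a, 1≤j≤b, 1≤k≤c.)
PP(8, 2, 11) = 1057896060

Evaluate the triple product over i = 1..8, j = 1..2, k = 1..11. The factors are (2/1) · (3/2) · (4/3) · (5/4) · (6/5) · (7/6) · (8/7) · (9/8) · … (176 factors total). The numerators and denominators telescope so the product is an integer; carrying out the multiplication exactly gives PP(8, 2, 11) = 1057896060.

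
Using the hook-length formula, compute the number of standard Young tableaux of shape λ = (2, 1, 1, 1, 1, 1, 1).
# SYT of shape (2, 1, 1, 1, 1, 1, 1) = 7

Hook-length formula: f^λ = n! / Π hook(c), product over all cells c of the Young diagram. For λ = (2, 1, 1, 1, 1, 1, 1), n = 8 boxes. Hook lengths by row (left-to-right, top-to-bottom): [8, 1]; [6]; [5]; [4]; [3]; [2]; [1]. Product of hooks = 5760. So f^λ = 8! / 5760 = 40320 / 5760 = 7.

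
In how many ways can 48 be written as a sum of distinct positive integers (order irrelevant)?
q(48) = 2910

A partition into distinct parts is a strictly decreasing sequence summing to n. The recurrence d(n, m) = d(n, m−1) + d(n−m, m−1) (use part m at most once) with q(n) = d(n, n) gives q(48) = 2910. (Euler's theorem: # distinct-part partitions = # odd-part partitions.)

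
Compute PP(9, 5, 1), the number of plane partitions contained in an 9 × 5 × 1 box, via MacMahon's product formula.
PP(9, 5, 1) = 2002

Evaluate the triple product over i = 1..9, j = 1..5, k = 1..1. The factors are (2/1) · (3/2) · (4/3) · (5/4) · (6/5) · (3/2) · (4/3) · (5/4) · … (45 factors total). The numerators and denominators telescope so the product is an integer; carrying out the multiplication exactly gives PP(9, 5, 1) = 2002.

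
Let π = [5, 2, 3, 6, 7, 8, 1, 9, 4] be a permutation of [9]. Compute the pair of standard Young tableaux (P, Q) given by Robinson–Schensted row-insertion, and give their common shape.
P = [1, 3, 4, 7, 8, 9] / [2, 6] / [5];  Q = [1, 3, 4, 5, 6, 8] / [2, 9] / [7];  common shape = (6, 2, 1)

Row-insert the values π_1, π_2, … into P one at a time, bumping the leftmost entry strictly greater than the inserted value down to the next row. The recording tableau Q records, in position (i, j), the step at which that cell was added to P.
  Insert 5 (step 1): P = [5];  Q = [1]
  Insert 2 (step 2): P = [2] / [5];  Q = [1] / [2]
  Insert 3 (step 3): P = [2, 3] / [5];  Q = [1, 3] / [2]
  Insert 6 (step 4): P = [2, 3, 6] / [5];  Q = [1, 3, 4] / [2]
  Insert 7 (step 5): P = [2, 3, 6, 7] / [5];  Q = [1, 3, 4, 5] / [2]
  Insert 8 (step 6): P = [2, 3, 6, 7, 8] / [5];  Q = [1, 3, 4, 5, 6] / [2]
  Insert 1 (step 7): P = [1, 3, 6, 7, 8] / [2] / [5];  Q = [1, 3, 4, 5, 6] / [2] / [7]
  Insert 9 (step 8): P = [1, 3, 6, 7, 8, 9] / [2] / [5];  Q = [1, 3, 4, 5, 6, 8] / [2] / [7]
  Insert 4 (step 9): P = [1, 3, 4, 7, 8, 9] / [2, 6] / [5];  Q = [1, 3, 4, 5, 6, 8] / [2, 9] / [7]
Final shape: (6, 2, 1).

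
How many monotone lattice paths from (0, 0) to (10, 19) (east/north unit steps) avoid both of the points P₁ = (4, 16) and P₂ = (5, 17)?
Number of paths = 19273506

Inclusion–exclusion. Total paths: C(29, 10) = 20030010. Through P₁: C(20, 4)·C(9, 6) = 406980. Through P₂: C(22, 5)·C(7, 5) = 553014. Since P₁ is strictly southwest of P₂, a monotone path through both must visit P₁ then P₂; paths through both = C(20, 4)·C(2, 1)·C(7, 5) = 203490. Avoid both = 20030010 − 406980 − 553014 + 203490 = 19273506.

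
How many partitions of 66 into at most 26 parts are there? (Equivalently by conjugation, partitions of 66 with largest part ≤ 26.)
p(66, parts ≤ 26) = 2145915

Use the recurrence p(n, m) = p(n, m−1) + p(n−m, m): either the largest part is < m (count p(n, m−1)) or the largest part is exactly m (remove one copy of m, count p(n−m, m)). With p(0, ·) = 1 this gives p(66, parts ≤ 26) = 2145915. (By conjugating Young diagrams, this also counts partitions of 66 into at most 26 parts.)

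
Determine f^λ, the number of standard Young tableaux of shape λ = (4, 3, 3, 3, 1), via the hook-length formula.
# SYT of shape (4, 3, 3, 3, 1) = 21021

Hook-length formula: f^λ = n! / Π hook(c), product over all cells c of the Young diagram. For λ = (4, 3, 3, 3, 1), n = 14 boxes. Hook lengths by row (left-to-right, top-to-bottom): [8, 6, 5, 1]; [6, 4, 3]; [5, 3, 2]; [4, 2, 1]; [1]. Product of hooks = 4147200. So f^λ = 14! / 4147200 = 87178291200 / 4147200 = 21021.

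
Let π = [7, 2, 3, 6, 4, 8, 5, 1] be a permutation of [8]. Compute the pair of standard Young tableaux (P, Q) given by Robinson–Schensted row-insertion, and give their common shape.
P = [1, 3, 4, 5] / [2, 8] / [6] / [7];  Q = [1, 3, 4, 6] / [2, 7] / [5] / [8];  common shape = (4, 2, 1, 1)

Row-insert the values π_1, π_2, … into P one at a time, bumping the leftmost entry strictly greater than the inserted value down to the next row. The recording tableau Q records, in position (i, j), the step at which that cell was added to P.
  Insert 7 (step 1): P = [7];  Q = [1]
  Insert 2 (step 2): P = [2] / [7];  Q = [1] / [2]
  Insert 3 (step 3): P = [2, 3] / [7];  Q = [1, 3] / [2]
  Insert 6 (step 4): P = [2, 3, 6] / [7];  Q = [1, 3, 4] / [2]
  Insert 4 (step 5): P = [2, 3, 4] / [6] / [7];  Q = [1, 3, 4] / [2] / [5]
  Insert 8 (step 6): P = [2, 3, 4, 8] / [6] / [7];  Q = [1, 3, 4, 6] / [2] / [5]
  Insert 5 (step 7): P = [2, 3, 4, 5] / [6, 8] / [7];  Q = [1, 3, 4, 6] / [2, 7] / [5]
  Insert 1 (step 8): P = [1, 3, 4, 5] / [2, 8] / [6] / [7];  Q = [1, 3, 4, 6] / [2, 7] / [5] / [8]
Final shape: (4, 2, 1, 1).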